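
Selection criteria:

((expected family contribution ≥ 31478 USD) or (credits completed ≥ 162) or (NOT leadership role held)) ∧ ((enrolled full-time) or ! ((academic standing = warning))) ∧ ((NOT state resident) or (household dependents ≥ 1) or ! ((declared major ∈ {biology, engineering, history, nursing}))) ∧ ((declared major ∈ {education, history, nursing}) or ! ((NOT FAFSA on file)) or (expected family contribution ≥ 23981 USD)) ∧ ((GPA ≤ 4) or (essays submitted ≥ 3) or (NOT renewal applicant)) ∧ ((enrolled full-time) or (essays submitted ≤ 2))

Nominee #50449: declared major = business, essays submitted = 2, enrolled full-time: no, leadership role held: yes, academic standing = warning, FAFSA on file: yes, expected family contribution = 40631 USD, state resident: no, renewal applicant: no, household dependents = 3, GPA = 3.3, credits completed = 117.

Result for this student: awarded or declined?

Declined

Atomic conditions:
  expected family contribution ≥ 31478 USD: 40631 ≥ 31478 is true
  credits completed ≥ 162: 117 ≥ 162 is false
  NOT leadership role held: yes → false
  enrolled full-time: no → false
  academic standing = warning: warning == warning is true
  NOT state resident: no → true
  household dependents ≥ 1: 3 ≥ 1 is true
  declared major ∈ {biology, engineering, history, nursing}: business is not in the set → false
  declared major ∈ {education, history, nursing}: business is not in the set → false
  NOT FAFSA on file: yes → false
  expected family contribution ≥ 23981 USD: 40631 ≥ 23981 is true
  GPA ≤ 4: 3.3 ≤ 4 is true
  essays submitted ≥ 3: 2 ≥ 3 is false
  NOT renewal applicant: no → true
  essays submitted ≤ 2: 2 ≤ 2 is true
Combine:
[1] true OR false OR false = true
[2.2] NOT true = false
[2] false OR false = false
[3.3] NOT false = true
[3] true OR true OR true = true
[4.2] NOT false = true
[4] false OR true OR true = true
[5] true OR false OR true = true
[6] false OR true = true
[root] true AND false AND true AND true AND true AND true = false
Overall: false → declined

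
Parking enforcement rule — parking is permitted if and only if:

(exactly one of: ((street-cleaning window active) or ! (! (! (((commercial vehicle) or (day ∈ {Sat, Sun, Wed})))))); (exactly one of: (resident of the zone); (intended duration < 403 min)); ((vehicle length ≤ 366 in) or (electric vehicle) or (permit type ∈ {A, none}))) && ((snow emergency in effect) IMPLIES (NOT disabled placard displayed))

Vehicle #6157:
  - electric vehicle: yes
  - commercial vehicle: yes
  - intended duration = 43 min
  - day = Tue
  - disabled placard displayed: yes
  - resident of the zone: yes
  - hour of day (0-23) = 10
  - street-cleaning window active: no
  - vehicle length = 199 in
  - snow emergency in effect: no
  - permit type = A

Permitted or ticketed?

Permitted

Atomic conditions:
  street-cleaning window active: no → false
  commercial vehicle: yes → true
  day ∈ {Sat, Sun, Wed}: Tue is not in the set → false
  resident of the zone: yes → true
  intended duration < 403 min: 43 < 403 is true
  vehicle length ≤ 366 in: 199 ≤ 366 is true
  electric vehicle: yes → true
  permit type ∈ {A, none}: A is in the set → true
  snow emergency in effect: no → false
  NOT disabled placard displayed: yes → false
Combine:
[1.1.2.1.1.1] true OR false = true
[1.1.2.1.1] NOT true = false
[1.1.2.1] NOT false = true
[1.1.2] NOT true = false
[1.1] false OR false = false
[1.2] exactly-one(true, true) = false
[1.3] true OR true OR true = true
[1] exactly-one(false, false, true) = true
[2] false → false (antecedent false ⇒ implication holds) = true
[root] true AND true = true
Overall: true → permitted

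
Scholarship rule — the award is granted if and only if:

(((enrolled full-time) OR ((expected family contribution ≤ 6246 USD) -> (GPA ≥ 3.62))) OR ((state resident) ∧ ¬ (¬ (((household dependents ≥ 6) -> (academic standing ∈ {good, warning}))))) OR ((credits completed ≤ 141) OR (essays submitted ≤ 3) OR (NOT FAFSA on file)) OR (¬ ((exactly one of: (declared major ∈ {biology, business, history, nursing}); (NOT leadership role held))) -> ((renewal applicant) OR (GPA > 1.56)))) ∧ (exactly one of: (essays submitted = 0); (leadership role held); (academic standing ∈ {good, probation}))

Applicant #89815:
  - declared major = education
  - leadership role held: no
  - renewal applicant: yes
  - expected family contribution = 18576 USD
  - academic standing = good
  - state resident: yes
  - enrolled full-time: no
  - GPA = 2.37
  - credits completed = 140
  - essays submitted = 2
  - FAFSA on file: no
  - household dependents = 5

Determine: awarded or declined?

Awarded

Atomic conditions:
  enrolled full-time: no → false
  expected family contribution ≤ 6246 USD: 18576 ≤ 6246 is false
  GPA ≥ 3.62: 2.37 ≥ 3.62 is false
  state resident: yes → true
  household dependents ≥ 6: 5 ≥ 6 is false
  academic standing ∈ {good, warning}: good is in the set → true
  credits completed ≤ 141: 140 ≤ 141 is true
  essays submitted ≤ 3: 2 ≤ 3 is true
  NOT FAFSA on file: no → true
  declared major ∈ {biology, business, history, nursing}: education is not in the set → false
  NOT leadership role held: no → true
  renewal applicant: yes → true
  GPA > 1.56: 2.37 > 1.56 is true
  essays submitted = 0: 2 == 0 is false
  leadership role held: no → false
  academic standing ∈ {good, probation}: good is in the set → true
Combine:
[1.1.2] false → false (antecedent false ⇒ implication holds) = true
[1.1] false OR true = true
[1.2.2.1.1] false → true (antecedent false ⇒ implication holds) = true
[1.2.2.1] NOT true = false
[1.2.2] NOT false = true
[1.2] true AND true = true
[1.3] true OR true OR true = true
[1.4.1.1] exactly-one(false, true) = true
[1.4.1] NOT true = false
[1.4.2] true OR true = true
[1.4] false → true (antecedent false ⇒ implication holds) = true
[1] true OR true OR true OR true = true
[2] exactly-one(false, false, true) = true
[root] true AND true = true
Overall: true → awarded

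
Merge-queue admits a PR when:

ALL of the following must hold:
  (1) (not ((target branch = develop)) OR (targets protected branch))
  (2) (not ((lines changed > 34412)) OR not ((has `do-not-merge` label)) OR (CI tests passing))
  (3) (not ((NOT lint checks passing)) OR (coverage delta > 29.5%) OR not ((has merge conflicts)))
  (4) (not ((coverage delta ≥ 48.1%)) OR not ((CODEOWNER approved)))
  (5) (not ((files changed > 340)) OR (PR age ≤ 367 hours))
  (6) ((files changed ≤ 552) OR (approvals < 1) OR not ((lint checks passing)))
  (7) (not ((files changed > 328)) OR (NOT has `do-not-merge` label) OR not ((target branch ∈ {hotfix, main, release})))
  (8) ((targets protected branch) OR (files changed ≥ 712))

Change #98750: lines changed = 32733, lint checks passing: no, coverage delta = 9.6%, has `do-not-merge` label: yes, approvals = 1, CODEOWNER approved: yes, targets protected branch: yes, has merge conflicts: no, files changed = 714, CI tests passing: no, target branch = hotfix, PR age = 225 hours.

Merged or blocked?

Blocked

Atomic conditions:
  target branch = develop: hotfix == develop is false
  targets protected branch: yes → true
  lines changed > 34412: 32733 > 34412 is false
  has `do-not-merge` label: yes → true
  CI tests passing: no → false
  NOT lint checks passing: no → true
  coverage delta > 29.5%: 9.6 > 29.5 is false
  has merge conflicts: no → false
  coverage delta ≥ 48.1%: 9.6 ≥ 48.1 is false
  CODEOWNER approved: yes → true
  files changed > 340: 714 > 340 is true
  PR age ≤ 367 hours: 225 ≤ 367 is true
  files changed ≤ 552: 714 ≤ 552 is false
  approvals < 1: 1 < 1 is false
  lint checks passing: no → false
  files changed > 328: 714 > 328 is true
  NOT has `do-not-merge` label: yes → false
  target branch ∈ {hotfix, main, release}: hotfix is in the set → true
  files changed ≥ 712: 714 ≥ 712 is true
Combine:
[1.1] NOT false = true
[1] true OR true = true
[2.1] NOT false = true
[2.2] NOT true = false
[2] true OR false OR false = true
[3.1] NOT true = false
[3.3] NOT false = true
[3] false OR false OR true = true
[4.1] NOT false = true
[4.2] NOT true = false
[4] true OR false = true
[5.1] NOT true = false
[5] false OR true = true
[6.3] NOT false = true
[6] false OR false OR true = true
[7.1] NOT true = false
[7.3] NOT true = false
[7] false OR false OR false = false
[8] true OR true = true
[root] true AND true AND true AND true AND true AND true AND false AND true = false
Overall: false → blocked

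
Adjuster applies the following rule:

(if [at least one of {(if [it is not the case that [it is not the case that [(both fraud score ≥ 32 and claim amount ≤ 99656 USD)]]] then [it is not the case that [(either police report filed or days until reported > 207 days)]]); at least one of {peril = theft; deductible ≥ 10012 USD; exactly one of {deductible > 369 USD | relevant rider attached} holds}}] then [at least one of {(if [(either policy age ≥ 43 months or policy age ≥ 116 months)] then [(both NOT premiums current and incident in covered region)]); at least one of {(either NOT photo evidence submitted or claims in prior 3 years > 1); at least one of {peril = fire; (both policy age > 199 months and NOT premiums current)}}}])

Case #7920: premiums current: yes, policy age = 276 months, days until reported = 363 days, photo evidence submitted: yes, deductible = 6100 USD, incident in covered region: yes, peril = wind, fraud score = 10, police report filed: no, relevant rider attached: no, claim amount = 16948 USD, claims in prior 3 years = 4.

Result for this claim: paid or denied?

Atomic conditions:
  fraud score ≥ 32: 10 ≥ 32 is false
  claim amount ≤ 99656 USD: 16948 ≤ 99656 is true
  police report filed: no → false
  days until reported > 207 days: 363 > 207 is true
  peril = theft: wind == theft is false
  deductible ≥ 10012 USD: 6100 ≥ 10012 is false
  deductible > 369 USD: 6100 > 369 is true
  relevant rider attached: no → false
  policy age ≥ 43 months: 276 ≥ 43 is true
  policy age ≥ 116 months: 276 ≥ 116 is true
  NOT premiums current: yes → false
  incident in covered region: yes → true
  NOT photo evidence submitted: yes → false
  claims in prior 3 years > 1: 4 > 1 is true
  peril = fire: wind == fire is false
  policy age > 199 months: 276 > 199 is true
Combine:
[1.1.1.1.1] false AND true = false
[1.1.1.1] NOT false = true
[1.1.1] NOT true = false
[1.1.2.1] false OR true = true
[1.1.2] NOT true = false
[1.1] false → false (antecedent false ⇒ implication holds) = true
[1.2.3] exactly-one(true, false) = true
[1.2] false OR false OR true = true
[1] true OR true = true
[2.1.1] true OR true = true
[2.1.2] false AND true = false
[2.1] true → false = false
[2.2.1] false OR true = true
[2.2.2.2] true AND false = false
[2.2.2] false OR false = false
[2.2] true OR false = true
[2] false OR true = true
[root] true → true = true
Overall: true → paid

Paid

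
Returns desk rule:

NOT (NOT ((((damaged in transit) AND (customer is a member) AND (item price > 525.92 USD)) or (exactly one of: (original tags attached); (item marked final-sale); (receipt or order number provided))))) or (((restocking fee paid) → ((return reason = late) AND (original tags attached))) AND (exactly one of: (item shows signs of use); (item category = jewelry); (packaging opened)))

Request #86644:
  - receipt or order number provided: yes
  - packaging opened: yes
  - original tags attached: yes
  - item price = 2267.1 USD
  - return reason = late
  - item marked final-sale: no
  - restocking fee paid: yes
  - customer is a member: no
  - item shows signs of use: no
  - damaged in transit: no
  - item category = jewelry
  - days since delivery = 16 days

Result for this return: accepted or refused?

Atomic conditions:
  damaged in transit: no → false
  customer is a member: no → false
  item price > 525.92 USD: 2267.1 > 525.92 is true
  original tags attached: yes → true
  item marked final-sale: no → false
  receipt or order number provided: yes → true
  restocking fee paid: yes → true
  return reason = late: late == late is true
  item shows signs of use: no → false
  item category = jewelry: jewelry == jewelry is true
  packaging opened: yes → true
Combine:
[1.1.1.1] false AND false AND true = false
[1.1.1.2] exactly-one(true, false, true) = false
[1.1.1] false OR false = false
[1.1] NOT false = true
[1] NOT true = false
[2.1.2] true AND true = true
[2.1] true → true = true
[2.2] exactly-one(false, true, true) = false
[2] true AND false = false
[root] false OR false = false
Overall: false → refused

Refused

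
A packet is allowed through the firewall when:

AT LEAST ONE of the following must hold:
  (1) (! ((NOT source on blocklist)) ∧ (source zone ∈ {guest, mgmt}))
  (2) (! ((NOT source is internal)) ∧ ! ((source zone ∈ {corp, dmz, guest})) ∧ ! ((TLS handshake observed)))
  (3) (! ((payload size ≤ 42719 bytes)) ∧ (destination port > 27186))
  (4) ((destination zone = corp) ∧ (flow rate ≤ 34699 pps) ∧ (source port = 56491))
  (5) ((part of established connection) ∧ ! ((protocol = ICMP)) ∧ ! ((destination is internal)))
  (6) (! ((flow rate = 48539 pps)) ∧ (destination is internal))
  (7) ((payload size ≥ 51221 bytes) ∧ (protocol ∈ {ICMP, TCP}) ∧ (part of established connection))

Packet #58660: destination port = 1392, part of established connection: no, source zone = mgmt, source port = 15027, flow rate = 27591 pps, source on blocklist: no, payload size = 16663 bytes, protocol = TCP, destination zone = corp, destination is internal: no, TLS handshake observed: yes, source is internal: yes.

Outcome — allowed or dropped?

Atomic conditions:
  NOT source on blocklist: no → true
  source zone ∈ {guest, mgmt}: mgmt is in the set → true
  NOT source is internal: yes → false
  source zone ∈ {corp, dmz, guest}: mgmt is not in the set → false
  TLS handshake observed: yes → true
  payload size ≤ 42719 bytes: 16663 ≤ 42719 is true
  destination port > 27186: 1392 > 27186 is false
  destination zone = corp: corp == corp is true
  flow rate ≤ 34699 pps: 27591 ≤ 34699 is true
  source port = 56491: 15027 == 56491 is false
  part of established connection: no → false
  protocol = ICMP: TCP == ICMP is false
  destination is internal: no → false
  flow rate = 48539 pps: 27591 == 48539 is false
  payload size ≥ 51221 bytes: 16663 ≥ 51221 is false
  protocol ∈ {ICMP, TCP}: TCP is in the set → true
Combine:
[1.1] NOT true = false
[1] false AND true = false
[2.1] NOT false = true
[2.2] NOT false = true
[2.3] NOT true = false
[2] true AND true AND false = false
[3.1] NOT true = false
[3] false AND false = false
[4] true AND true AND false = false
[5.2] NOT false = true
[5.3] NOT false = true
[5] false AND true AND true = false
[6.1] NOT false = true
[6] true AND false = false
[7] false AND true AND false = false
[root] false OR false OR false OR false OR false OR false OR false = false
Overall: false → dropped

Dropped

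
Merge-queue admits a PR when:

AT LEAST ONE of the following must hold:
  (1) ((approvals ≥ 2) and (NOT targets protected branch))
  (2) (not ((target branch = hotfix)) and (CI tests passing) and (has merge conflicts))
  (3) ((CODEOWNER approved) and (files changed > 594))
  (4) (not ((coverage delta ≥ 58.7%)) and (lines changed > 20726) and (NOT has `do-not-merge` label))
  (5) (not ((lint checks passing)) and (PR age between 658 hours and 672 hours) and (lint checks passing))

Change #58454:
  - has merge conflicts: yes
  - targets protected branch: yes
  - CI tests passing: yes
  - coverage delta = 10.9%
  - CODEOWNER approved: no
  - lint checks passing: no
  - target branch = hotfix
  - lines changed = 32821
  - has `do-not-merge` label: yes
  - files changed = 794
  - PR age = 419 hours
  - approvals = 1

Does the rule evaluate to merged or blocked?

Atomic conditions:
  approvals ≥ 2: 1 ≥ 2 is false
  NOT targets protected branch: yes → false
  target branch = hotfix: hotfix == hotfix is true
  CI tests passing: yes → true
  has merge conflicts: yes → true
  CODEOWNER approved: no → false
  files changed > 594: 794 > 594 is true
  coverage delta ≥ 58.7%: 10.9 ≥ 58.7 is false
  lines changed > 20726: 32821 > 20726 is true
  NOT has `do-not-merge` label: yes → false
  lint checks passing: no → false
  PR age between 658 hours and 672 hours: 419 in [658, 672] is false
Combine:
[1] false AND false = false
[2.1] NOT true = false
[2] false AND true AND true = false
[3] false AND true = false
[4.1] NOT false = true
[4] true AND true AND false = false
[5.1] NOT false = true
[5] true AND false AND false = false
[root] false OR false OR false OR false OR false = false
Overall: false → blocked

Blocked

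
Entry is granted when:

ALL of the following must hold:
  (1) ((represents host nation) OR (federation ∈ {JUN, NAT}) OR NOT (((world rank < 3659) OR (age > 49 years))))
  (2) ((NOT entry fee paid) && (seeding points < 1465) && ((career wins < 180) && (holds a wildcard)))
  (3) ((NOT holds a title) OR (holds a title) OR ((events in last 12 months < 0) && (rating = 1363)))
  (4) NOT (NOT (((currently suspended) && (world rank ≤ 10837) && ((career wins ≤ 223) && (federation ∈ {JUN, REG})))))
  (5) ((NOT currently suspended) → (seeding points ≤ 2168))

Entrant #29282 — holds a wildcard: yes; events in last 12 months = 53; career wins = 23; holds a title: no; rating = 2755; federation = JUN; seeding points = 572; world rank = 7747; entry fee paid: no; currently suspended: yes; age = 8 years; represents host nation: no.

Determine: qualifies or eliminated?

Qualifies

Atomic conditions:
  represents host nation: no → false
  federation ∈ {JUN, NAT}: JUN is in the set → true
  world rank < 3659: 7747 < 3659 is false
  age > 49 years: 8 > 49 is false
  NOT entry fee paid: no → true
  seeding points < 1465: 572 < 1465 is true
  career wins < 180: 23 < 180 is true
  holds a wildcard: yes → true
  NOT holds a title: no → true
  holds a title: no → false
  events in last 12 months < 0: 53 < 0 is false
  rating = 1363: 2755 == 1363 is false
  currently suspended: yes → true
  world rank ≤ 10837: 7747 ≤ 10837 is true
  career wins ≤ 223: 23 ≤ 223 is true
  federation ∈ {JUN, REG}: JUN is in the set → true
  NOT currently suspended: yes → false
  seeding points ≤ 2168: 572 ≤ 2168 is true
Combine:
[1.3.1] false OR false = false
[1.3] NOT false = true
[1] false OR true OR true = true
[2.3] true AND true = true
[2] true AND true AND true = true
[3.3] false AND false = false
[3] true OR false OR false = true
[4.1.1.3] true AND true = true
[4.1.1] true AND true AND true = true
[4.1] NOT true = false
[4] NOT false = true
[5] false → true (antecedent false ⇒ implication holds) = true
[root] true AND true AND true AND true AND true = true
Overall: true → qualifies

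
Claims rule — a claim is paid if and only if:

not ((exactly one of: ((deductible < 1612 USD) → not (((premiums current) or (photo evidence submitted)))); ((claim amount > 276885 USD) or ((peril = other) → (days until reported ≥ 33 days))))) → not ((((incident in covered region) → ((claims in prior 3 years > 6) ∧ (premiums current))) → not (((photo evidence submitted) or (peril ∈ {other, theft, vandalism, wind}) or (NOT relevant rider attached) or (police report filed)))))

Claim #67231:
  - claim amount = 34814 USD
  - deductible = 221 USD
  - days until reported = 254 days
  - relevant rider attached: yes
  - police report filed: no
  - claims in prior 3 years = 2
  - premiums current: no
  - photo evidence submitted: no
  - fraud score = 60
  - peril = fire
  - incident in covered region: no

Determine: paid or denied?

Denied

Atomic conditions:
  deductible < 1612 USD: 221 < 1612 is true
  premiums current: no → false
  photo evidence submitted: no → false
  claim amount > 276885 USD: 34814 > 276885 is false
  peril = other: fire == other is false
  days until reported ≥ 33 days: 254 ≥ 33 is true
  incident in covered region: no → false
  claims in prior 3 years > 6: 2 > 6 is false
  peril ∈ {other, theft, vandalism, wind}: fire is not in the set → false
  NOT relevant rider attached: yes → false
  police report filed: no → false
Combine:
[1.1.1.2.1] false OR false = false
[1.1.1.2] NOT false = true
[1.1.1] true → true = true
[1.1.2.2] false → true (antecedent false ⇒ implication holds) = true
[1.1.2] false OR true = true
[1.1] exactly-one(true, true) = false
[1] NOT false = true
[2.1.1.2] false AND false = false
[2.1.1] false → false (antecedent false ⇒ implication holds) = true
[2.1.2.1] false OR false OR false OR false = false
[2.1.2] NOT false = true
[2.1] true → true = true
[2] NOT true = false
[root] true → false = false
Overall: false → denied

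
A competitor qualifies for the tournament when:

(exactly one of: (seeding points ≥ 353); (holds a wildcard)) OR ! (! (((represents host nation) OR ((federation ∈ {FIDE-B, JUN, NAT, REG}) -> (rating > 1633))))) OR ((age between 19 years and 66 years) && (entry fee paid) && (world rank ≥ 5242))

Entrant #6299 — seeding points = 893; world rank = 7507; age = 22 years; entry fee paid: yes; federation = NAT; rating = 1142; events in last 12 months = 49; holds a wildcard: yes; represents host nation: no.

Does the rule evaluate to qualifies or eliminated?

Atomic conditions:
  seeding points ≥ 353: 893 ≥ 353 is true
  holds a wildcard: yes → true
  represents host nation: no → false
  federation ∈ {FIDE-B, JUN, NAT, REG}: NAT is in the set → true
  rating > 1633: 1142 > 1633 is false
  age between 19 years and 66 years: 22 in [19, 66] is true
  entry fee paid: yes → true
  world rank ≥ 5242: 7507 ≥ 5242 is true
Combine:
[1] exactly-one(true, true) = false
[2.1.1.2] true → false = false
[2.1.1] false OR false = false
[2.1] NOT false = true
[2] NOT true = false
[3] true AND true AND true = true
[root] false OR false OR true = true
Overall: true → qualifies

Qualifies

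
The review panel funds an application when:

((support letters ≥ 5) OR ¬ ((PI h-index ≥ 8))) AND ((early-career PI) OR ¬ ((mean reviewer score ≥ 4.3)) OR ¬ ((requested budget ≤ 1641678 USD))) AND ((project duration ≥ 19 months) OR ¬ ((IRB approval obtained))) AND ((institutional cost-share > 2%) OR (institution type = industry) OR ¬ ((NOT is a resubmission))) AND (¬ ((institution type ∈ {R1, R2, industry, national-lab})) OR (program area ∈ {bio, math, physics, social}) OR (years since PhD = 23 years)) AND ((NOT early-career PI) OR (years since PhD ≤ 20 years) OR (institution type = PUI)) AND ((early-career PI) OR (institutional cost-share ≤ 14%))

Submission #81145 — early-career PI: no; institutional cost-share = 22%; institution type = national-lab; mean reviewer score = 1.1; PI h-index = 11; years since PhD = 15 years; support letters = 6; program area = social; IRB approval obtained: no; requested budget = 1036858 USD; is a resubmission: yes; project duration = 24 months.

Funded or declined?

Atomic conditions:
  support letters ≥ 5: 6 ≥ 5 is true
  PI h-index ≥ 8: 11 ≥ 8 is true
  early-career PI: no → false
  mean reviewer score ≥ 4.3: 1.1 ≥ 4.3 is false
  requested budget ≤ 1641678 USD: 1036858 ≤ 1641678 is true
  project duration ≥ 19 months: 24 ≥ 19 is true
  IRB approval obtained: no → false
  institutional cost-share > 2%: 22 > 2 is true
  institution type = industry: national-lab == industry is false
  NOT is a resubmission: yes → false
  institution type ∈ {R1, R2, industry, national-lab}: national-lab is in the set → true
  program area ∈ {bio, math, physics, social}: social is in the set → true
  years since PhD = 23 years: 15 == 23 is false
  NOT early-career PI: no → true
  years since PhD ≤ 20 years: 15 ≤ 20 is true
  institution type = PUI: national-lab == PUI is false
  institutional cost-share ≤ 14%: 22 ≤ 14 is false
Combine:
[1.2] NOT true = false
[1] true OR false = true
[2.2] NOT false = true
[2.3] NOT true = false
[2] false OR true OR false = true
[3.2] NOT false = true
[3] true OR true = true
[4.3] NOT false = true
[4] true OR false OR true = true
[5.1] NOT true = false
[5] false OR true OR false = true
[6] true OR true OR false = true
[7] false OR false = false
[root] true AND true AND true AND true AND true AND true AND false = false
Overall: false → declined

Declined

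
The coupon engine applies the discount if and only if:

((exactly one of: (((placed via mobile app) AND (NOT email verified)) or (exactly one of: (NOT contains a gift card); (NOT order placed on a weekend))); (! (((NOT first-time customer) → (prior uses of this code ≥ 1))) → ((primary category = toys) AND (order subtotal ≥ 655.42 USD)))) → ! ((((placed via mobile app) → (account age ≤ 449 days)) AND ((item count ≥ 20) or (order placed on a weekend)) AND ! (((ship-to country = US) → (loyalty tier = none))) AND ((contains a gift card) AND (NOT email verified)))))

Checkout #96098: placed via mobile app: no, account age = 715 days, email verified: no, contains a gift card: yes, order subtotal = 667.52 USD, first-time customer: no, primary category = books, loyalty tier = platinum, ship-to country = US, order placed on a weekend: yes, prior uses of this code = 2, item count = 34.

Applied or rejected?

Atomic conditions:
  placed via mobile app: no → false
  NOT email verified: no → true
  NOT contains a gift card: yes → false
  NOT order placed on a weekend: yes → false
  NOT first-time customer: no → true
  prior uses of this code ≥ 1: 2 ≥ 1 is true
  primary category = toys: books == toys is false
  order subtotal ≥ 655.42 USD: 667.52 ≥ 655.42 is true
  account age ≤ 449 days: 715 ≤ 449 is false
  item count ≥ 20: 34 ≥ 20 is true
  order placed on a weekend: yes → true
  ship-to country = US: US == US is true
  loyalty tier = none: platinum == none is false
  contains a gift card: yes → true
Combine:
[1.1.1] false AND true = false
[1.1.2] exactly-one(false, false) = false
[1.1] false OR false = false
[1.2.1.1] true → true = true
[1.2.1] NOT true = false
[1.2.2] false AND true = false
[1.2] false → false (antecedent false ⇒ implication holds) = true
[1] exactly-one(false, true) = true
[2.1.1] false → false (antecedent false ⇒ implication holds) = true
[2.1.2] true OR true = true
[2.1.3.1] true → false = false
[2.1.3] NOT false = true
[2.1.4] true AND true = true
[2.1] true AND true AND true AND true = true
[2] NOT true = false
[root] true → false = false
Overall: false → rejected

Rejected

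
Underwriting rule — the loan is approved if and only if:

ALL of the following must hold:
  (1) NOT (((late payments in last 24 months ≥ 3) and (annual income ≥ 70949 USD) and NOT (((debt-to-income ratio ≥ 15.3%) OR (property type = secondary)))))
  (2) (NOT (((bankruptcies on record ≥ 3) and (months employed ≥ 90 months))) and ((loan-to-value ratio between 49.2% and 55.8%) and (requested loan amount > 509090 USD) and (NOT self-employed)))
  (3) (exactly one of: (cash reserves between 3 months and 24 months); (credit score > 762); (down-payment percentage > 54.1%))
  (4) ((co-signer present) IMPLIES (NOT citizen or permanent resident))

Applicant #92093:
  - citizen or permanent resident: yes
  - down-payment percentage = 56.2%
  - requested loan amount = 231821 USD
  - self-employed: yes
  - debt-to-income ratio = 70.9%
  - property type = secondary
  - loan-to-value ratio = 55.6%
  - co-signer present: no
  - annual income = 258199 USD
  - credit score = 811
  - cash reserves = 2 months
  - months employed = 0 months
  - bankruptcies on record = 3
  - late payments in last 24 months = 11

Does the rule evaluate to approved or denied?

Denied

Atomic conditions:
  late payments in last 24 months ≥ 3: 11 ≥ 3 is true
  annual income ≥ 70949 USD: 258199 ≥ 70949 is true
  debt-to-income ratio ≥ 15.3%: 70.9 ≥ 15.3 is true
  property type = secondary: secondary == secondary is true
  bankruptcies on record ≥ 3: 3 ≥ 3 is true
  months employed ≥ 90 months: 0 ≥ 90 is false
  loan-to-value ratio between 49.2% and 55.8%: 55.6 in [49.2, 55.8] is true
  requested loan amount > 509090 USD: 231821 > 509090 is false
  NOT self-employed: yes → false
  cash reserves between 3 months and 24 months: 2 in [3, 24] is false
  credit score > 762: 811 > 762 is true
  down-payment percentage > 54.1%: 56.2 > 54.1 is true
  co-signer present: no → false
  NOT citizen or permanent resident: yes → false
Combine:
[1.1.3.1] true OR true = true
[1.1.3] NOT true = false
[1.1] true AND true AND false = false
[1] NOT false = true
[2.1.1] true AND false = false
[2.1] NOT false = true
[2.2] true AND false AND false = false
[2] true AND false = false
[3] exactly-one(false, true, true) = false
[4] false → false (antecedent false ⇒ implication holds) = true
[root] true AND false AND false AND true = false
Overall: false → denied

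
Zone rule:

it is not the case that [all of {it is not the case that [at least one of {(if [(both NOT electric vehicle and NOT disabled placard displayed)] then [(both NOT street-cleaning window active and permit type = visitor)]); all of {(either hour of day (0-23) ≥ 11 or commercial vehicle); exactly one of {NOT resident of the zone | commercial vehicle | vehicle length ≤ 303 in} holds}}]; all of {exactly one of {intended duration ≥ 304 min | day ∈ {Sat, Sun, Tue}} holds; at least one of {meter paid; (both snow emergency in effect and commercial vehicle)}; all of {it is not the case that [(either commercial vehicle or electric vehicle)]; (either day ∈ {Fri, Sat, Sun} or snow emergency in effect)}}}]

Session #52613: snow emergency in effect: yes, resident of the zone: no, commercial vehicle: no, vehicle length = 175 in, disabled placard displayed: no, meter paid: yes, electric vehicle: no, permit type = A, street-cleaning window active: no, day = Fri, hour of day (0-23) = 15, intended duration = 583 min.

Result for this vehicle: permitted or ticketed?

Atomic conditions:
  NOT electric vehicle: no → true
  NOT disabled placard displayed: no → true
  NOT street-cleaning window active: no → true
  permit type = visitor: A == visitor is false
  hour of day (0-23) ≥ 11: 15 ≥ 11 is true
  commercial vehicle: no → false
  NOT resident of the zone: no → true
  vehicle length ≤ 303 in: 175 ≤ 303 is true
  intended duration ≥ 304 min: 583 ≥ 304 is true
  day ∈ {Sat, Sun, Tue}: Fri is not in the set → false
  meter paid: yes → true
  snow emergency in effect: yes → true
  electric vehicle: no → false
  day ∈ {Fri, Sat, Sun}: Fri is in the set → true
Combine:
[1.1.1.1.1] true AND true = true
[1.1.1.1.2] true AND false = false
[1.1.1.1] true → false = false
[1.1.1.2.1] true OR false = true
[1.1.1.2.2] exactly-one(true, false, true) = false
[1.1.1.2] true AND false = false
[1.1.1] false OR false = false
[1.1] NOT false = true
[1.2.1] exactly-one(true, false) = true
[1.2.2.2] true AND false = false
[1.2.2] true OR false = true
[1.2.3.1.1] false OR false = false
[1.2.3.1] NOT false = true
[1.2.3.2] true OR true = true
[1.2.3] true AND true = true
[1.2] true AND true AND true = true
[1] true AND true = true
[root] NOT true = false
Overall: false → ticketed

Ticketed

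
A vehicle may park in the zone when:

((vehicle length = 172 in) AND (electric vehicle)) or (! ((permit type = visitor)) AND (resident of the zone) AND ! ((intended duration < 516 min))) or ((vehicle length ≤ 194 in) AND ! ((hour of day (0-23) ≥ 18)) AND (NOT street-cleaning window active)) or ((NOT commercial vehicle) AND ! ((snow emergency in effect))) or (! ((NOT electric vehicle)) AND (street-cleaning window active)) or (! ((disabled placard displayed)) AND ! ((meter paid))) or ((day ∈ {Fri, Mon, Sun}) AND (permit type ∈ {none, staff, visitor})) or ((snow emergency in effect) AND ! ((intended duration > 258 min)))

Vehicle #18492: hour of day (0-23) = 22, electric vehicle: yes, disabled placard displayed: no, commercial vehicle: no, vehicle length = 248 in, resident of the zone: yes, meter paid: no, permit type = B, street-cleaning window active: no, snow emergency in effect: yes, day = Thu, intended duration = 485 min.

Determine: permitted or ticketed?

Atomic conditions:
  vehicle length = 172 in: 248 == 172 is false
  electric vehicle: yes → true
  permit type = visitor: B == visitor is false
  resident of the zone: yes → true
  intended duration < 516 min: 485 < 516 is true
  vehicle length ≤ 194 in: 248 ≤ 194 is false
  hour of day (0-23) ≥ 18: 22 ≥ 18 is true
  NOT street-cleaning window active: no → true
  NOT commercial vehicle: no → true
  snow emergency in effect: yes → true
  NOT electric vehicle: yes → false
  street-cleaning window active: no → false
  disabled placard displayed: no → false
  meter paid: no → false
  day ∈ {Fri, Mon, Sun}: Thu is not in the set → false
  permit type ∈ {none, staff, visitor}: B is not in the set → false
  intended duration > 258 min: 485 > 258 is true
Combine:
[1] false AND true = false
[2.1] NOT false = true
[2.3] NOT true = false
[2] true AND true AND false = false
[3.2] NOT true = false
[3] false AND false AND true = false
[4.2] NOT true = false
[4] true AND false = false
[5.1] NOT false = true
[5] true AND false = false
[6.1] NOT false = true
[6.2] NOT false = true
[6] true AND true = true
[7] false AND false = false
[8.2] NOT true = false
[8] true AND false = false
[root] false OR false OR false OR false OR false OR true OR false OR false = true
Overall: true → permitted

Permitted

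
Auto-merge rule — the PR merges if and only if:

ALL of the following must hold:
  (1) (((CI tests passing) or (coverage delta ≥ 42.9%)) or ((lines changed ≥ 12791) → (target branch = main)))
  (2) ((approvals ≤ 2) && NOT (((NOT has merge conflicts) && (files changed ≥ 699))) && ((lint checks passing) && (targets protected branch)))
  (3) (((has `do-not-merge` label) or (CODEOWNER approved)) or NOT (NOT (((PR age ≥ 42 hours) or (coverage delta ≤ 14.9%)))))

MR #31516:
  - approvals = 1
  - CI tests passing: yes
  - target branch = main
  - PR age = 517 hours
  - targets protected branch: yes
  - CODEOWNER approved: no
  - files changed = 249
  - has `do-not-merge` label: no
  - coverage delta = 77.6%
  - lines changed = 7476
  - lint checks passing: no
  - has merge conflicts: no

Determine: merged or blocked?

Atomic conditions:
  CI tests passing: yes → true
  coverage delta ≥ 42.9%: 77.6 ≥ 42.9 is true
  lines changed ≥ 12791: 7476 ≥ 12791 is false
  target branch = main: main == main is true
  approvals ≤ 2: 1 ≤ 2 is true
  NOT has merge conflicts: no → true
  files changed ≥ 699: 249 ≥ 699 is false
  lint checks passing: no → false
  targets protected branch: yes → true
  has `do-not-merge` label: no → false
  CODEOWNER approved: no → false
  PR age ≥ 42 hours: 517 ≥ 42 is true
  coverage delta ≤ 14.9%: 77.6 ≤ 14.9 is false
Combine:
[1.1] true OR true = true
[1.2] false → true (antecedent false ⇒ implication holds) = true
[1] true OR true = true
[2.2.1] true AND false = false
[2.2] NOT false = true
[2.3] false AND true = false
[2] true AND true AND false = false
[3.1] false OR false = false
[3.2.1.1] true OR false = true
[3.2.1] NOT true = false
[3.2] NOT false = true
[3] false OR true = true
[root] true AND false AND true = false
Overall: false → blocked

Blocked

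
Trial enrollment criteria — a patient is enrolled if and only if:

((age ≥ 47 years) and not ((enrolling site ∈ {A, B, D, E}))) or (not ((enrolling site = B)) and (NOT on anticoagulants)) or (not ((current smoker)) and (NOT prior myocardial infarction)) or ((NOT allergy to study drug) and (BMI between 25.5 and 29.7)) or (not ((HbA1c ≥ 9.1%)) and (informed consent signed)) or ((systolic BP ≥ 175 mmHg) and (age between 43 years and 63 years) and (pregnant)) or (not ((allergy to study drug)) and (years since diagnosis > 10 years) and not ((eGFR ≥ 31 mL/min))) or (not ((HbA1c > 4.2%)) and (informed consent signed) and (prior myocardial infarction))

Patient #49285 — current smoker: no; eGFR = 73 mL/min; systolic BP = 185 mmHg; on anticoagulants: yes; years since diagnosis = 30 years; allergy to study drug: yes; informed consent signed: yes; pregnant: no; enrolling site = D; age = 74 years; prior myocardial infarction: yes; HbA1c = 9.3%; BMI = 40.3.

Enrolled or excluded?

Excluded

Atomic conditions:
  age ≥ 47 years: 74 ≥ 47 is true
  enrolling site ∈ {A, B, D, E}: D is in the set → true
  enrolling site = B: D == B is false
  NOT on anticoagulants: yes → false
  current smoker: no → false
  NOT prior myocardial infarction: yes → false
  NOT allergy to study drug: yes → false
  BMI between 25.5 and 29.7: 40.3 in [25.5, 29.7] is false
  HbA1c ≥ 9.1%: 9.3 ≥ 9.1 is true
  informed consent signed: yes → true
  systolic BP ≥ 175 mmHg: 185 ≥ 175 is true
  age between 43 years and 63 years: 74 in [43, 63] is false
  pregnant: no → false
  allergy to study drug: yes → true
  years since diagnosis > 10 years: 30 > 10 is true
  eGFR ≥ 31 mL/min: 73 ≥ 31 is true
  HbA1c > 4.2%: 9.3 > 4.2 is true
  prior myocardial infarction: yes → true
Combine:
[1.2] NOT true = false
[1] true AND false = false
[2.1] NOT false = true
[2] true AND false = false
[3.1] NOT false = true
[3] true AND false = false
[4] false AND false = false
[5.1] NOT true = false
[5] false AND true = false
[6] true AND false AND false = false
[7.1] NOT true = false
[7.3] NOT true = false
[7] false AND true AND false = false
[8.1] NOT true = false
[8] false AND true AND true = false
[root] false OR false OR false OR false OR false OR false OR false OR false = false
Overall: false → excluded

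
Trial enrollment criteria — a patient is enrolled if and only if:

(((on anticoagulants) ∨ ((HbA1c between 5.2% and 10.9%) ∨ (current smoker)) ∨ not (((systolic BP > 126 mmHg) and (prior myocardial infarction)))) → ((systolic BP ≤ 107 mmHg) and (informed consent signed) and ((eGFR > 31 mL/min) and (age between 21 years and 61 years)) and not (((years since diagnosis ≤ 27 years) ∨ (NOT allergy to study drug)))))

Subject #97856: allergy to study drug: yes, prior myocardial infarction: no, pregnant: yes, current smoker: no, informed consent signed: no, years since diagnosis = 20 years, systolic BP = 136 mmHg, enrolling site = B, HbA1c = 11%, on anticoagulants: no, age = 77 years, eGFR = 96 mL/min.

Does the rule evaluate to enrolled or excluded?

Atomic conditions:
  on anticoagulants: no → false
  HbA1c between 5.2% and 10.9%: 11 in [5.2, 10.9] is false
  current smoker: no → false
  systolic BP > 126 mmHg: 136 > 126 is true
  prior myocardial infarction: no → false
  systolic BP ≤ 107 mmHg: 136 ≤ 107 is false
  informed consent signed: no → false
  eGFR > 31 mL/min: 96 > 31 is true
  age between 21 years and 61 years: 77 in [21, 61] is false
  years since diagnosis ≤ 27 years: 20 ≤ 27 is true
  NOT allergy to study drug: yes → false
Combine:
[1.2] false OR false = false
[1.3.1] true AND false = false
[1.3] NOT false = true
[1] false OR false OR true = true
[2.3] true AND false = false
[2.4.1] true OR false = true
[2.4] NOT true = false
[2] false AND false AND false AND false = false
[root] true → false = false
Overall: false → excluded

Excluded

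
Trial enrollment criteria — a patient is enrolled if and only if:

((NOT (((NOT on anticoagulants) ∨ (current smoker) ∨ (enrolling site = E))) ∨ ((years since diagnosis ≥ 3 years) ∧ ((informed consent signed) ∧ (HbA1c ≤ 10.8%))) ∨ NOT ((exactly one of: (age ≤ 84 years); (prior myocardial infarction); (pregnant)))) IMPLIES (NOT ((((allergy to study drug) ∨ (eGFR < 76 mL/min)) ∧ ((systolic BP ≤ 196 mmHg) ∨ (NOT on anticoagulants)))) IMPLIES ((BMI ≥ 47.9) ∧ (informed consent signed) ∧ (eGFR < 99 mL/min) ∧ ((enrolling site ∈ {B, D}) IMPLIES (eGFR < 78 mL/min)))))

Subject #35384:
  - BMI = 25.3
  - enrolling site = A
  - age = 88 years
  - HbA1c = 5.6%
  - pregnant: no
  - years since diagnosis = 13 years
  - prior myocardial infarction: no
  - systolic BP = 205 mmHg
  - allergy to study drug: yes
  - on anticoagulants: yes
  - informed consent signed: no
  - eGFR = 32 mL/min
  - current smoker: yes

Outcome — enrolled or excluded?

Atomic conditions:
  NOT on anticoagulants: yes → false
  current smoker: yes → true
  enrolling site = E: A == E is false
  years since diagnosis ≥ 3 years: 13 ≥ 3 is true
  informed consent signed: no → false
  HbA1c ≤ 10.8%: 5.6 ≤ 10.8 is true
  age ≤ 84 years: 88 ≤ 84 is false
  prior myocardial infarction: no → false
  pregnant: no → false
  allergy to study drug: yes → true
  eGFR < 76 mL/min: 32 < 76 is true
  systolic BP ≤ 196 mmHg: 205 ≤ 196 is false
  BMI ≥ 47.9: 25.3 ≥ 47.9 is false
  eGFR < 99 mL/min: 32 < 99 is true
  enrolling site ∈ {B, D}: A is not in the set → false
  eGFR < 78 mL/min: 32 < 78 is true
Combine:
[1.1.1] false OR true OR false = true
[1.1] NOT true = false
[1.2.2] false AND true = false
[1.2] true AND false = false
[1.3.1] exactly-one(false, false, false) = false
[1.3] NOT false = true
[1] false OR false OR true = true
[2.1.1.1] true OR true = true
[2.1.1.2] false OR false = false
[2.1.1] true AND false = false
[2.1] NOT false = true
[2.2.4] false → true (antecedent false ⇒ implication holds) = true
[2.2] false AND false AND true AND true = false
[2] true → false = false
[root] true → false = false
Overall: false → excluded

Excluded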